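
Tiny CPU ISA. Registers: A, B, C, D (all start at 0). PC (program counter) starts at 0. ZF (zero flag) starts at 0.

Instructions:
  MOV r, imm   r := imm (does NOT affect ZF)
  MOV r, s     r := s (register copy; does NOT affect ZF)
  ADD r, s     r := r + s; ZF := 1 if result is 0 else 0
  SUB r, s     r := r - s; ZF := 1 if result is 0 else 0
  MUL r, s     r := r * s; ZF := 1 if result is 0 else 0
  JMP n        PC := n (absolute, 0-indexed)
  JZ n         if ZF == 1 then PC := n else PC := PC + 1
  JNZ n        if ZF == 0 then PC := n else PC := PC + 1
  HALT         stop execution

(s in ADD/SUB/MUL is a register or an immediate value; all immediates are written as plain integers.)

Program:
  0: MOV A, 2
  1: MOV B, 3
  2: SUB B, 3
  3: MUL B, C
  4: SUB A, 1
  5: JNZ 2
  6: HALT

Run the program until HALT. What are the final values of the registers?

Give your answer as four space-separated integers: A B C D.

Answer: 0 0 0 0

Derivation:
Step 1: PC=0 exec 'MOV A, 2'. After: A=2 B=0 C=0 D=0 ZF=0 PC=1
Step 2: PC=1 exec 'MOV B, 3'. After: A=2 B=3 C=0 D=0 ZF=0 PC=2
Step 3: PC=2 exec 'SUB B, 3'. After: A=2 B=0 C=0 D=0 ZF=1 PC=3
Step 4: PC=3 exec 'MUL B, C'. After: A=2 B=0 C=0 D=0 ZF=1 PC=4
Step 5: PC=4 exec 'SUB A, 1'. After: A=1 B=0 C=0 D=0 ZF=0 PC=5
Step 6: PC=5 exec 'JNZ 2'. After: A=1 B=0 C=0 D=0 ZF=0 PC=2
Step 7: PC=2 exec 'SUB B, 3'. After: A=1 B=-3 C=0 D=0 ZF=0 PC=3
Step 8: PC=3 exec 'MUL B, C'. After: A=1 B=0 C=0 D=0 ZF=1 PC=4
Step 9: PC=4 exec 'SUB A, 1'. After: A=0 B=0 C=0 D=0 ZF=1 PC=5
Step 10: PC=5 exec 'JNZ 2'. After: A=0 B=0 C=0 D=0 ZF=1 PC=6
Step 11: PC=6 exec 'HALT'. After: A=0 B=0 C=0 D=0 ZF=1 PC=6 HALTED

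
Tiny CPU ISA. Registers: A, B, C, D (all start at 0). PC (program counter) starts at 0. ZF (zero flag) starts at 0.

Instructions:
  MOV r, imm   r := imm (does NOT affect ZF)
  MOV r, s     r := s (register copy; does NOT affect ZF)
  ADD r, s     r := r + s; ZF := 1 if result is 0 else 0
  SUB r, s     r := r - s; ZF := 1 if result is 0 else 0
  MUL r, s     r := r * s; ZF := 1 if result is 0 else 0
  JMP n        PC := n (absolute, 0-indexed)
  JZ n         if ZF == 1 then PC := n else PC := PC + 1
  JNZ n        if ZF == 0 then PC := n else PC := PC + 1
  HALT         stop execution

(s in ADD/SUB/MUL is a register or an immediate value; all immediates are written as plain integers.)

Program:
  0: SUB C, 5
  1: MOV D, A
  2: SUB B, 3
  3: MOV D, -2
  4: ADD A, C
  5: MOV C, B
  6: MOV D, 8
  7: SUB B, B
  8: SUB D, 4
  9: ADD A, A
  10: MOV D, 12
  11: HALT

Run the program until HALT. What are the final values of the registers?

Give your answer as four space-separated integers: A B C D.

Step 1: PC=0 exec 'SUB C, 5'. After: A=0 B=0 C=-5 D=0 ZF=0 PC=1
Step 2: PC=1 exec 'MOV D, A'. After: A=0 B=0 C=-5 D=0 ZF=0 PC=2
Step 3: PC=2 exec 'SUB B, 3'. After: A=0 B=-3 C=-5 D=0 ZF=0 PC=3
Step 4: PC=3 exec 'MOV D, -2'. After: A=0 B=-3 C=-5 D=-2 ZF=0 PC=4
Step 5: PC=4 exec 'ADD A, C'. After: A=-5 B=-3 C=-5 D=-2 ZF=0 PC=5
Step 6: PC=5 exec 'MOV C, B'. After: A=-5 B=-3 C=-3 D=-2 ZF=0 PC=6
Step 7: PC=6 exec 'MOV D, 8'. After: A=-5 B=-3 C=-3 D=8 ZF=0 PC=7
Step 8: PC=7 exec 'SUB B, B'. After: A=-5 B=0 C=-3 D=8 ZF=1 PC=8
Step 9: PC=8 exec 'SUB D, 4'. After: A=-5 B=0 C=-3 D=4 ZF=0 PC=9
Step 10: PC=9 exec 'ADD A, A'. After: A=-10 B=0 C=-3 D=4 ZF=0 PC=10
Step 11: PC=10 exec 'MOV D, 12'. After: A=-10 B=0 C=-3 D=12 ZF=0 PC=11
Step 12: PC=11 exec 'HALT'. After: A=-10 B=0 C=-3 D=12 ZF=0 PC=11 HALTED

Answer: -10 0 -3 12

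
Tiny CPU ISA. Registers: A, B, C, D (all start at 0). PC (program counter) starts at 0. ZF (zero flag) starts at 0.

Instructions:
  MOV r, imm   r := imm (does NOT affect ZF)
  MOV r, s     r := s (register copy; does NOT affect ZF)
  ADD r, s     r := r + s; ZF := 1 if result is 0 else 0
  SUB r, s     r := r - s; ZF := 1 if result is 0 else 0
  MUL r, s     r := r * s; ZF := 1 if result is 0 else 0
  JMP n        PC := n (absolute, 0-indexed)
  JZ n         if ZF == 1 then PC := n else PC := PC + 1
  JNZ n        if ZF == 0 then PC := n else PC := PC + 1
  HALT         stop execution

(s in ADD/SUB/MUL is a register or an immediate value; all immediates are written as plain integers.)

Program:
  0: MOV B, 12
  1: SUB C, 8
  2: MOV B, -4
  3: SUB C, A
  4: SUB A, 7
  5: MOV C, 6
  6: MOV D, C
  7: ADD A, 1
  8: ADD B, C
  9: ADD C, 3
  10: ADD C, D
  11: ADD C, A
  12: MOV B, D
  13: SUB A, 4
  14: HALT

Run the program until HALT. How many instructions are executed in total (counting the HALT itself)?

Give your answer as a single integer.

Step 1: PC=0 exec 'MOV B, 12'. After: A=0 B=12 C=0 D=0 ZF=0 PC=1
Step 2: PC=1 exec 'SUB C, 8'. After: A=0 B=12 C=-8 D=0 ZF=0 PC=2
Step 3: PC=2 exec 'MOV B, -4'. After: A=0 B=-4 C=-8 D=0 ZF=0 PC=3
Step 4: PC=3 exec 'SUB C, A'. After: A=0 B=-4 C=-8 D=0 ZF=0 PC=4
Step 5: PC=4 exec 'SUB A, 7'. After: A=-7 B=-4 C=-8 D=0 ZF=0 PC=5
Step 6: PC=5 exec 'MOV C, 6'. After: A=-7 B=-4 C=6 D=0 ZF=0 PC=6
Step 7: PC=6 exec 'MOV D, C'. After: A=-7 B=-4 C=6 D=6 ZF=0 PC=7
Step 8: PC=7 exec 'ADD A, 1'. After: A=-6 B=-4 C=6 D=6 ZF=0 PC=8
Step 9: PC=8 exec 'ADD B, C'. After: A=-6 B=2 C=6 D=6 ZF=0 PC=9
Step 10: PC=9 exec 'ADD C, 3'. After: A=-6 B=2 C=9 D=6 ZF=0 PC=10
Step 11: PC=10 exec 'ADD C, D'. After: A=-6 B=2 C=15 D=6 ZF=0 PC=11
Step 12: PC=11 exec 'ADD C, A'. After: A=-6 B=2 C=9 D=6 ZF=0 PC=12
Step 13: PC=12 exec 'MOV B, D'. After: A=-6 B=6 C=9 D=6 ZF=0 PC=13
Step 14: PC=13 exec 'SUB A, 4'. After: A=-10 B=6 C=9 D=6 ZF=0 PC=14
Step 15: PC=14 exec 'HALT'. After: A=-10 B=6 C=9 D=6 ZF=0 PC=14 HALTED
Total instructions executed: 15

Answer: 15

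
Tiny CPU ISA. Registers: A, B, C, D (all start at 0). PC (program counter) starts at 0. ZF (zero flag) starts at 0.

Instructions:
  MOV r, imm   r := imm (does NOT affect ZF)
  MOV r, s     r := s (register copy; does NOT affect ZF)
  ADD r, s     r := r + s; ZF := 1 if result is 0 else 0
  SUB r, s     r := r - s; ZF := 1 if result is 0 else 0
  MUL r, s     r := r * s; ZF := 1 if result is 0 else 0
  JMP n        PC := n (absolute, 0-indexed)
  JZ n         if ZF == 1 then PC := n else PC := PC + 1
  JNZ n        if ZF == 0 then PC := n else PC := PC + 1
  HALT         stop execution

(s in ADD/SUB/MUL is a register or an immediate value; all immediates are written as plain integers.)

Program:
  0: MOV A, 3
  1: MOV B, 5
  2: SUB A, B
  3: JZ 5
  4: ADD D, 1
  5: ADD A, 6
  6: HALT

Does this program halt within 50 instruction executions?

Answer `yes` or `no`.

Step 1: PC=0 exec 'MOV A, 3'. After: A=3 B=0 C=0 D=0 ZF=0 PC=1
Step 2: PC=1 exec 'MOV B, 5'. After: A=3 B=5 C=0 D=0 ZF=0 PC=2
Step 3: PC=2 exec 'SUB A, B'. After: A=-2 B=5 C=0 D=0 ZF=0 PC=3
Step 4: PC=3 exec 'JZ 5'. After: A=-2 B=5 C=0 D=0 ZF=0 PC=4
Step 5: PC=4 exec 'ADD D, 1'. After: A=-2 B=5 C=0 D=1 ZF=0 PC=5
Step 6: PC=5 exec 'ADD A, 6'. After: A=4 B=5 C=0 D=1 ZF=0 PC=6
Step 7: PC=6 exec 'HALT'. After: A=4 B=5 C=0 D=1 ZF=0 PC=6 HALTED

Answer: yes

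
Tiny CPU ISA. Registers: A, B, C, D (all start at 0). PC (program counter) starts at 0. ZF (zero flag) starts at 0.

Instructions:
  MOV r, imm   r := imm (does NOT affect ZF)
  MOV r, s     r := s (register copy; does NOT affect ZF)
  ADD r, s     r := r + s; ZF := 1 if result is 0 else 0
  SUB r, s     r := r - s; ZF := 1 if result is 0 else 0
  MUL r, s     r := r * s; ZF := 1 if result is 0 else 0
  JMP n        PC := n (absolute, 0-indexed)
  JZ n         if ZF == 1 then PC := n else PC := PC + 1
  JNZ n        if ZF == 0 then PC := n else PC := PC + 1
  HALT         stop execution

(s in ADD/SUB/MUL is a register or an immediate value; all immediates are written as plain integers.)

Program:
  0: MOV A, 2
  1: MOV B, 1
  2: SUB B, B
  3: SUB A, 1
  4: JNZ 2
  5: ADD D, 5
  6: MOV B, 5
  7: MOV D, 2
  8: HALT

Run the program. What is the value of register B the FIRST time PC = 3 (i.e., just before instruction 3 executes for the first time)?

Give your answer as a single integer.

Step 1: PC=0 exec 'MOV A, 2'. After: A=2 B=0 C=0 D=0 ZF=0 PC=1
Step 2: PC=1 exec 'MOV B, 1'. After: A=2 B=1 C=0 D=0 ZF=0 PC=2
Step 3: PC=2 exec 'SUB B, B'. After: A=2 B=0 C=0 D=0 ZF=1 PC=3
First time PC=3: B=0

0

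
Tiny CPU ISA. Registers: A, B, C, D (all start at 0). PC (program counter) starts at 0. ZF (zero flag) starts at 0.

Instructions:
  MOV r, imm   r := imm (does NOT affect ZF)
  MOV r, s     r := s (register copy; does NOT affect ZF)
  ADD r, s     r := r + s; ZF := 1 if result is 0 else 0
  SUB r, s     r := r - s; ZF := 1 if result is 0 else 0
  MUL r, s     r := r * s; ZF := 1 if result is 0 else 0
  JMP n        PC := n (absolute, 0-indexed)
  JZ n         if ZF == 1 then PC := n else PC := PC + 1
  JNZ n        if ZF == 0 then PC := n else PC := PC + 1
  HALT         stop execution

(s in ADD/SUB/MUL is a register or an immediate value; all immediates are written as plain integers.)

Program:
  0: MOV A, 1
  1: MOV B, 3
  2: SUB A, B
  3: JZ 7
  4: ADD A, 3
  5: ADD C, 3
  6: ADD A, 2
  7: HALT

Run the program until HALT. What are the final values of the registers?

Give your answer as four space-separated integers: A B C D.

Answer: 3 3 3 0

Derivation:
Step 1: PC=0 exec 'MOV A, 1'. After: A=1 B=0 C=0 D=0 ZF=0 PC=1
Step 2: PC=1 exec 'MOV B, 3'. After: A=1 B=3 C=0 D=0 ZF=0 PC=2
Step 3: PC=2 exec 'SUB A, B'. After: A=-2 B=3 C=0 D=0 ZF=0 PC=3
Step 4: PC=3 exec 'JZ 7'. After: A=-2 B=3 C=0 D=0 ZF=0 PC=4
Step 5: PC=4 exec 'ADD A, 3'. After: A=1 B=3 C=0 D=0 ZF=0 PC=5
Step 6: PC=5 exec 'ADD C, 3'. After: A=1 B=3 C=3 D=0 ZF=0 PC=6
Step 7: PC=6 exec 'ADD A, 2'. After: A=3 B=3 C=3 D=0 ZF=0 PC=7
Step 8: PC=7 exec 'HALT'. After: A=3 B=3 C=3 D=0 ZF=0 PC=7 HALTED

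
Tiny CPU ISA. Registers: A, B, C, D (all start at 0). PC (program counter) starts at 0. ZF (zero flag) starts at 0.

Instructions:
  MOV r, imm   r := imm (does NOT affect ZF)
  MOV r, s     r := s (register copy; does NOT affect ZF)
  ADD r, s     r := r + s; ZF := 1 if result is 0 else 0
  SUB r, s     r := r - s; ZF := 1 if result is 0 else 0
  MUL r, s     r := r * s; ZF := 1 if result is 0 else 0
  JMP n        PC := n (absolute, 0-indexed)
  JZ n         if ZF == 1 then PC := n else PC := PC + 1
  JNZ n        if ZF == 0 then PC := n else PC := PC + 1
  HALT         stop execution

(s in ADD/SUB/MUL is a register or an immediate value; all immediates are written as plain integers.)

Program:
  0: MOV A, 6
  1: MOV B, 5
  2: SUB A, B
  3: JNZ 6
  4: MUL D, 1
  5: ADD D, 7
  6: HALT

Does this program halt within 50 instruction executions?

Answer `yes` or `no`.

Answer: yes

Derivation:
Step 1: PC=0 exec 'MOV A, 6'. After: A=6 B=0 C=0 D=0 ZF=0 PC=1
Step 2: PC=1 exec 'MOV B, 5'. After: A=6 B=5 C=0 D=0 ZF=0 PC=2
Step 3: PC=2 exec 'SUB A, B'. After: A=1 B=5 C=0 D=0 ZF=0 PC=3
Step 4: PC=3 exec 'JNZ 6'. After: A=1 B=5 C=0 D=0 ZF=0 PC=6
Step 5: PC=6 exec 'HALT'. After: A=1 B=5 C=0 D=0 ZF=0 PC=6 HALTED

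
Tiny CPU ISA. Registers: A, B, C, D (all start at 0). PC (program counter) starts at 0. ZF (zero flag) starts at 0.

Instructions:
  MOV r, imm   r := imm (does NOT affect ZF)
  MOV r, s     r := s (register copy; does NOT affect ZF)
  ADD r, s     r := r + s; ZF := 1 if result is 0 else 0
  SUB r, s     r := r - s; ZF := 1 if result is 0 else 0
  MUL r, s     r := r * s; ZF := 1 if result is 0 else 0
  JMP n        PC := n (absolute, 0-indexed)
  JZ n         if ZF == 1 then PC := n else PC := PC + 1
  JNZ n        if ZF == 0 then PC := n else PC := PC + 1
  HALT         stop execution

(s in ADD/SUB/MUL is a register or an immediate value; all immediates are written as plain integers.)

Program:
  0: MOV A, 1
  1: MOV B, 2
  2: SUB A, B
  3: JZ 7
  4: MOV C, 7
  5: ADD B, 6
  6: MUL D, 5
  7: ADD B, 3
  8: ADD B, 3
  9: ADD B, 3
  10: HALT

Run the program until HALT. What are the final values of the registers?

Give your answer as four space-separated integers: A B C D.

Step 1: PC=0 exec 'MOV A, 1'. After: A=1 B=0 C=0 D=0 ZF=0 PC=1
Step 2: PC=1 exec 'MOV B, 2'. After: A=1 B=2 C=0 D=0 ZF=0 PC=2
Step 3: PC=2 exec 'SUB A, B'. After: A=-1 B=2 C=0 D=0 ZF=0 PC=3
Step 4: PC=3 exec 'JZ 7'. After: A=-1 B=2 C=0 D=0 ZF=0 PC=4
Step 5: PC=4 exec 'MOV C, 7'. After: A=-1 B=2 C=7 D=0 ZF=0 PC=5
Step 6: PC=5 exec 'ADD B, 6'. After: A=-1 B=8 C=7 D=0 ZF=0 PC=6
Step 7: PC=6 exec 'MUL D, 5'. After: A=-1 B=8 C=7 D=0 ZF=1 PC=7
Step 8: PC=7 exec 'ADD B, 3'. After: A=-1 B=11 C=7 D=0 ZF=0 PC=8
Step 9: PC=8 exec 'ADD B, 3'. After: A=-1 B=14 C=7 D=0 ZF=0 PC=9
Step 10: PC=9 exec 'ADD B, 3'. After: A=-1 B=17 C=7 D=0 ZF=0 PC=10
Step 11: PC=10 exec 'HALT'. After: A=-1 B=17 C=7 D=0 ZF=0 PC=10 HALTED

Answer: -1 17 7 0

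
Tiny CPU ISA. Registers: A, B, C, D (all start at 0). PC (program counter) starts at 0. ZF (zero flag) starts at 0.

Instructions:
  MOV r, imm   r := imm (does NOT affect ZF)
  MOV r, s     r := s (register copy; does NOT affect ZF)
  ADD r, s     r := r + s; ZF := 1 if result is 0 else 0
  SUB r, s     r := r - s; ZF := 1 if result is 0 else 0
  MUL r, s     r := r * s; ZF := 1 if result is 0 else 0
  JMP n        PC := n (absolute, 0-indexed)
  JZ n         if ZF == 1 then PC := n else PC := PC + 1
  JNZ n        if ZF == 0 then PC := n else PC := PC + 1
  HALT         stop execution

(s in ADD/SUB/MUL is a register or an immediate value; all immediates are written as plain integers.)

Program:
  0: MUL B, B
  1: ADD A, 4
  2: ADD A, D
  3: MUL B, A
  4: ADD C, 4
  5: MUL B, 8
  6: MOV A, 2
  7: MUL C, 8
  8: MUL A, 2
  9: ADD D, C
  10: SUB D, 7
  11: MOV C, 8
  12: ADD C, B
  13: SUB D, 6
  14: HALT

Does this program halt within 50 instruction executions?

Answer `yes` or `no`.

Step 1: PC=0 exec 'MUL B, B'. After: A=0 B=0 C=0 D=0 ZF=1 PC=1
Step 2: PC=1 exec 'ADD A, 4'. After: A=4 B=0 C=0 D=0 ZF=0 PC=2
Step 3: PC=2 exec 'ADD A, D'. After: A=4 B=0 C=0 D=0 ZF=0 PC=3
Step 4: PC=3 exec 'MUL B, A'. After: A=4 B=0 C=0 D=0 ZF=1 PC=4
Step 5: PC=4 exec 'ADD C, 4'. After: A=4 B=0 C=4 D=0 ZF=0 PC=5
Step 6: PC=5 exec 'MUL B, 8'. After: A=4 B=0 C=4 D=0 ZF=1 PC=6
Step 7: PC=6 exec 'MOV A, 2'. After: A=2 B=0 C=4 D=0 ZF=1 PC=7
Step 8: PC=7 exec 'MUL C, 8'. After: A=2 B=0 C=32 D=0 ZF=0 PC=8
Step 9: PC=8 exec 'MUL A, 2'. After: A=4 B=0 C=32 D=0 ZF=0 PC=9
Step 10: PC=9 exec 'ADD D, C'. After: A=4 B=0 C=32 D=32 ZF=0 PC=10
Step 11: PC=10 exec 'SUB D, 7'. After: A=4 B=0 C=32 D=25 ZF=0 PC=11
Step 12: PC=11 exec 'MOV C, 8'. After: A=4 B=0 C=8 D=25 ZF=0 PC=12
Step 13: PC=12 exec 'ADD C, B'. After: A=4 B=0 C=8 D=25 ZF=0 PC=13
Step 14: PC=13 exec 'SUB D, 6'. After: A=4 B=0 C=8 D=19 ZF=0 PC=14
Step 15: PC=14 exec 'HALT'. After: A=4 B=0 C=8 D=19 ZF=0 PC=14 HALTED

Answer: yes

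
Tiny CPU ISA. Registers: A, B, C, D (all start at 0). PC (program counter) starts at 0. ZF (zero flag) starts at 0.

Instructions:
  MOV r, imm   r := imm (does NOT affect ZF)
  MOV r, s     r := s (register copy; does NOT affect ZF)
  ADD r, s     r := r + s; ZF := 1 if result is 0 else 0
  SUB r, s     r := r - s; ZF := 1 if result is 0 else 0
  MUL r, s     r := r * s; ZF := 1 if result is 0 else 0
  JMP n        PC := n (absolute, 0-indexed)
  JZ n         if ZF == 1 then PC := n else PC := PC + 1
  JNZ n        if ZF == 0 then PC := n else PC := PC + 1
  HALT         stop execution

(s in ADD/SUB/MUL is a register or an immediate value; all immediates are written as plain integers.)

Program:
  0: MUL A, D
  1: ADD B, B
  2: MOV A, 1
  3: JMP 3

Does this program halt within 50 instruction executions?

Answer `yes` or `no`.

Answer: no

Derivation:
Step 1: PC=0 exec 'MUL A, D'. After: A=0 B=0 C=0 D=0 ZF=1 PC=1
Step 2: PC=1 exec 'ADD B, B'. After: A=0 B=0 C=0 D=0 ZF=1 PC=2
Step 3: PC=2 exec 'MOV A, 1'. After: A=1 B=0 C=0 D=0 ZF=1 PC=3
Step 4: PC=3 exec 'JMP 3'. After: A=1 B=0 C=0 D=0 ZF=1 PC=3
State after step 4 equals state after step 3: the program is in a cycle of length 1 and will never halt.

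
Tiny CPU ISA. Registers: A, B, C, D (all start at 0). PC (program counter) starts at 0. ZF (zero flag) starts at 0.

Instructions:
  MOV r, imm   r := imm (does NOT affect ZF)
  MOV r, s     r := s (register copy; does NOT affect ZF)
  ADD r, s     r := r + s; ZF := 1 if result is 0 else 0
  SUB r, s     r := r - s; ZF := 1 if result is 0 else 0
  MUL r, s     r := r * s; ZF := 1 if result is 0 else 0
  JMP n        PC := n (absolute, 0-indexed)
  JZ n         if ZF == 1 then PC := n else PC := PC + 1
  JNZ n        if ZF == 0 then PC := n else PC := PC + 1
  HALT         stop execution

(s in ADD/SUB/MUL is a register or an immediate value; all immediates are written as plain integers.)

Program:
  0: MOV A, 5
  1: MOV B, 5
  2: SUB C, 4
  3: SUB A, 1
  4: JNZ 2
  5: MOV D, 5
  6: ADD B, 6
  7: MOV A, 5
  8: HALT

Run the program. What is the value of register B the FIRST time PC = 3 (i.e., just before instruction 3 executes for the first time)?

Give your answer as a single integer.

Step 1: PC=0 exec 'MOV A, 5'. After: A=5 B=0 C=0 D=0 ZF=0 PC=1
Step 2: PC=1 exec 'MOV B, 5'. After: A=5 B=5 C=0 D=0 ZF=0 PC=2
Step 3: PC=2 exec 'SUB C, 4'. After: A=5 B=5 C=-4 D=0 ZF=0 PC=3
First time PC=3: B=5

5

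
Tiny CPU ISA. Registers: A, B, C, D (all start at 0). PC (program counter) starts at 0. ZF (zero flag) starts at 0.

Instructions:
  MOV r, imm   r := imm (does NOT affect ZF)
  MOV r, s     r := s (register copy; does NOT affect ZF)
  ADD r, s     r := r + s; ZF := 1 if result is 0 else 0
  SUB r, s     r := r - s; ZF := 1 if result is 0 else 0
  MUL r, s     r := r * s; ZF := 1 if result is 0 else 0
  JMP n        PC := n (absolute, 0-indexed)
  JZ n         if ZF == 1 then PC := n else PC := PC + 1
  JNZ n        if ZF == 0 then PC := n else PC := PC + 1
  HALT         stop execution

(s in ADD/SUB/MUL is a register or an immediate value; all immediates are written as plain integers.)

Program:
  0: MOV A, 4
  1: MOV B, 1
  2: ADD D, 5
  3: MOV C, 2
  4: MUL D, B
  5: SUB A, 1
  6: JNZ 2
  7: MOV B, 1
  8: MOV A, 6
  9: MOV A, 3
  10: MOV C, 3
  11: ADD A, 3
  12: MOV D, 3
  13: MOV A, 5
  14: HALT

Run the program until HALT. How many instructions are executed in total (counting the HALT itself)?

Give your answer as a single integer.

Step 1: PC=0 exec 'MOV A, 4'. After: A=4 B=0 C=0 D=0 ZF=0 PC=1
Step 2: PC=1 exec 'MOV B, 1'. After: A=4 B=1 C=0 D=0 ZF=0 PC=2
Step 3: PC=2 exec 'ADD D, 5'. After: A=4 B=1 C=0 D=5 ZF=0 PC=3
Step 4: PC=3 exec 'MOV C, 2'. After: A=4 B=1 C=2 D=5 ZF=0 PC=4
Step 5: PC=4 exec 'MUL D, B'. After: A=4 B=1 C=2 D=5 ZF=0 PC=5
Step 6: PC=5 exec 'SUB A, 1'. After: A=3 B=1 C=2 D=5 ZF=0 PC=6
Step 7: PC=6 exec 'JNZ 2'. After: A=3 B=1 C=2 D=5 ZF=0 PC=2
Step 8: PC=2 exec 'ADD D, 5'. After: A=3 B=1 C=2 D=10 ZF=0 PC=3
Step 9: PC=3 exec 'MOV C, 2'. After: A=3 B=1 C=2 D=10 ZF=0 PC=4
Step 10: PC=4 exec 'MUL D, B'. After: A=3 B=1 C=2 D=10 ZF=0 PC=5
Step 11: PC=5 exec 'SUB A, 1'. After: A=2 B=1 C=2 D=10 ZF=0 PC=6
Step 12: PC=6 exec 'JNZ 2'. After: A=2 B=1 C=2 D=10 ZF=0 PC=2
Step 13: PC=2 exec 'ADD D, 5'. After: A=2 B=1 C=2 D=15 ZF=0 PC=3
Step 14: PC=3 exec 'MOV C, 2'. After: A=2 B=1 C=2 D=15 ZF=0 PC=4
Step 15: PC=4 exec 'MUL D, B'. After: A=2 B=1 C=2 D=15 ZF=0 PC=5
Step 16: PC=5 exec 'SUB A, 1'. After: A=1 B=1 C=2 D=15 ZF=0 PC=6
Step 17: PC=6 exec 'JNZ 2'. After: A=1 B=1 C=2 D=15 ZF=0 PC=2
Step 18: PC=2 exec 'ADD D, 5'. After: A=1 B=1 C=2 D=20 ZF=0 PC=3
Step 19: PC=3 exec 'MOV C, 2'. After: A=1 B=1 C=2 D=20 ZF=0 PC=4
Step 20: PC=4 exec 'MUL D, B'. After: A=1 B=1 C=2 D=20 ZF=0 PC=5
Step 21: PC=5 exec 'SUB A, 1'. After: A=0 B=1 C=2 D=20 ZF=1 PC=6
Step 22: PC=6 exec 'JNZ 2'. After: A=0 B=1 C=2 D=20 ZF=1 PC=7
Step 23: PC=7 exec 'MOV B, 1'. After: A=0 B=1 C=2 D=20 ZF=1 PC=8
Step 24: PC=8 exec 'MOV A, 6'. After: A=6 B=1 C=2 D=20 ZF=1 PC=9
Step 25: PC=9 exec 'MOV A, 3'. After: A=3 B=1 C=2 D=20 ZF=1 PC=10
Step 26: PC=10 exec 'MOV C, 3'. After: A=3 B=1 C=3 D=20 ZF=1 PC=11
Step 27: PC=11 exec 'ADD A, 3'. After: A=6 B=1 C=3 D=20 ZF=0 PC=12
Step 28: PC=12 exec 'MOV D, 3'. After: A=6 B=1 C=3 D=3 ZF=0 PC=13
Step 29: PC=13 exec 'MOV A, 5'. After: A=5 B=1 C=3 D=3 ZF=0 PC=14
Step 30: PC=14 exec 'HALT'. After: A=5 B=1 C=3 D=3 ZF=0 PC=14 HALTED
Total instructions executed: 30

Answer: 30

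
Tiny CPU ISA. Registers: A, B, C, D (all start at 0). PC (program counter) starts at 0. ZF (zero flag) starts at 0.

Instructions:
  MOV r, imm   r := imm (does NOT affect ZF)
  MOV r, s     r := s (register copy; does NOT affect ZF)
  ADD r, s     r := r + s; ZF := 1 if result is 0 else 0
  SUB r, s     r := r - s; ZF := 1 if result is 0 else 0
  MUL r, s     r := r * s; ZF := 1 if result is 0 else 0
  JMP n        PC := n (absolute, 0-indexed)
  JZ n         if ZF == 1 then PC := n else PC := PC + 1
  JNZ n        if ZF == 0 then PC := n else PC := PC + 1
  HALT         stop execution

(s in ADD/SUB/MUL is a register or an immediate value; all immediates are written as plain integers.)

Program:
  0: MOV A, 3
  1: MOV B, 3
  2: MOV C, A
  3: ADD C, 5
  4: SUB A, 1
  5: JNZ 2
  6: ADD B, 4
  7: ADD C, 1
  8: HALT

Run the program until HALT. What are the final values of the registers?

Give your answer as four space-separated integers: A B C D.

Step 1: PC=0 exec 'MOV A, 3'. After: A=3 B=0 C=0 D=0 ZF=0 PC=1
Step 2: PC=1 exec 'MOV B, 3'. After: A=3 B=3 C=0 D=0 ZF=0 PC=2
Step 3: PC=2 exec 'MOV C, A'. After: A=3 B=3 C=3 D=0 ZF=0 PC=3
Step 4: PC=3 exec 'ADD C, 5'. After: A=3 B=3 C=8 D=0 ZF=0 PC=4
Step 5: PC=4 exec 'SUB A, 1'. After: A=2 B=3 C=8 D=0 ZF=0 PC=5
Step 6: PC=5 exec 'JNZ 2'. After: A=2 B=3 C=8 D=0 ZF=0 PC=2
Step 7: PC=2 exec 'MOV C, A'. After: A=2 B=3 C=2 D=0 ZF=0 PC=3
Step 8: PC=3 exec 'ADD C, 5'. After: A=2 B=3 C=7 D=0 ZF=0 PC=4
Step 9: PC=4 exec 'SUB A, 1'. After: A=1 B=3 C=7 D=0 ZF=0 PC=5
Step 10: PC=5 exec 'JNZ 2'. After: A=1 B=3 C=7 D=0 ZF=0 PC=2
Step 11: PC=2 exec 'MOV C, A'. After: A=1 B=3 C=1 D=0 ZF=0 PC=3
Step 12: PC=3 exec 'ADD C, 5'. After: A=1 B=3 C=6 D=0 ZF=0 PC=4
Step 13: PC=4 exec 'SUB A, 1'. After: A=0 B=3 C=6 D=0 ZF=1 PC=5
Step 14: PC=5 exec 'JNZ 2'. After: A=0 B=3 C=6 D=0 ZF=1 PC=6
Step 15: PC=6 exec 'ADD B, 4'. After: A=0 B=7 C=6 D=0 ZF=0 PC=7
Step 16: PC=7 exec 'ADD C, 1'. After: A=0 B=7 C=7 D=0 ZF=0 PC=8
Step 17: PC=8 exec 'HALT'. After: A=0 B=7 C=7 D=0 ZF=0 PC=8 HALTED

Answer: 0 7 7 0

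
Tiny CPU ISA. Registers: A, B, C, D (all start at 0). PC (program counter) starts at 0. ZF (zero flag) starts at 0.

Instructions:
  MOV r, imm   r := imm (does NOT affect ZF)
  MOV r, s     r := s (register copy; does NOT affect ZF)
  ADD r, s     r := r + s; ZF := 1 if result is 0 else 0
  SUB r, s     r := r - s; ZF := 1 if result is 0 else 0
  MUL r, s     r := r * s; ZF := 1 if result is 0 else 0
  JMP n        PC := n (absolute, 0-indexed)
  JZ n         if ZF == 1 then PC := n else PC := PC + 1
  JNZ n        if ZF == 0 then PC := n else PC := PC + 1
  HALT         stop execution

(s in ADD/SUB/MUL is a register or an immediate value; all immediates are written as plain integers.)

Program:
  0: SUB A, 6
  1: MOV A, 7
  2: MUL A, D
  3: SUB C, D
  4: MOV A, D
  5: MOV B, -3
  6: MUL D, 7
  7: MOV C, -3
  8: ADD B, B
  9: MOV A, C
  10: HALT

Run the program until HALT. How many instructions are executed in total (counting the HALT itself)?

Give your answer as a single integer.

Step 1: PC=0 exec 'SUB A, 6'. After: A=-6 B=0 C=0 D=0 ZF=0 PC=1
Step 2: PC=1 exec 'MOV A, 7'. After: A=7 B=0 C=0 D=0 ZF=0 PC=2
Step 3: PC=2 exec 'MUL A, D'. After: A=0 B=0 C=0 D=0 ZF=1 PC=3
Step 4: PC=3 exec 'SUB C, D'. After: A=0 B=0 C=0 D=0 ZF=1 PC=4
Step 5: PC=4 exec 'MOV A, D'. After: A=0 B=0 C=0 D=0 ZF=1 PC=5
Step 6: PC=5 exec 'MOV B, -3'. After: A=0 B=-3 C=0 D=0 ZF=1 PC=6
Step 7: PC=6 exec 'MUL D, 7'. After: A=0 B=-3 C=0 D=0 ZF=1 PC=7
Step 8: PC=7 exec 'MOV C, -3'. After: A=0 B=-3 C=-3 D=0 ZF=1 PC=8
Step 9: PC=8 exec 'ADD B, B'. After: A=0 B=-6 C=-3 D=0 ZF=0 PC=9
Step 10: PC=9 exec 'MOV A, C'. After: A=-3 B=-6 C=-3 D=0 ZF=0 PC=10
Step 11: PC=10 exec 'HALT'. After: A=-3 B=-6 C=-3 D=0 ZF=0 PC=10 HALTED
Total instructions executed: 11

Answer: 11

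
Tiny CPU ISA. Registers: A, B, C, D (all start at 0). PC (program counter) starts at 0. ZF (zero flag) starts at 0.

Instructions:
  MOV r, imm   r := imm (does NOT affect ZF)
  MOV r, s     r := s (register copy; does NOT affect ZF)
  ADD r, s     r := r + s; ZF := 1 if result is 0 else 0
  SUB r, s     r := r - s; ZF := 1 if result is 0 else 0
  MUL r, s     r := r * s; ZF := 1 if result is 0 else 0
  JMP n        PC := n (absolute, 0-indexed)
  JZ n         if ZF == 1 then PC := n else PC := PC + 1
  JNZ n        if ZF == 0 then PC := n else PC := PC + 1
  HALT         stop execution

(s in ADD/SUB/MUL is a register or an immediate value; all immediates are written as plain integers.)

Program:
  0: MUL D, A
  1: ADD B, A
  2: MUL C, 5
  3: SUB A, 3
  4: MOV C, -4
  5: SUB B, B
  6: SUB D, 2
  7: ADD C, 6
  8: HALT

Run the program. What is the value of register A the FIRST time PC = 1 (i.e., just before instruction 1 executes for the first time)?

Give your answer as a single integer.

Step 1: PC=0 exec 'MUL D, A'. After: A=0 B=0 C=0 D=0 ZF=1 PC=1
First time PC=1: A=0

0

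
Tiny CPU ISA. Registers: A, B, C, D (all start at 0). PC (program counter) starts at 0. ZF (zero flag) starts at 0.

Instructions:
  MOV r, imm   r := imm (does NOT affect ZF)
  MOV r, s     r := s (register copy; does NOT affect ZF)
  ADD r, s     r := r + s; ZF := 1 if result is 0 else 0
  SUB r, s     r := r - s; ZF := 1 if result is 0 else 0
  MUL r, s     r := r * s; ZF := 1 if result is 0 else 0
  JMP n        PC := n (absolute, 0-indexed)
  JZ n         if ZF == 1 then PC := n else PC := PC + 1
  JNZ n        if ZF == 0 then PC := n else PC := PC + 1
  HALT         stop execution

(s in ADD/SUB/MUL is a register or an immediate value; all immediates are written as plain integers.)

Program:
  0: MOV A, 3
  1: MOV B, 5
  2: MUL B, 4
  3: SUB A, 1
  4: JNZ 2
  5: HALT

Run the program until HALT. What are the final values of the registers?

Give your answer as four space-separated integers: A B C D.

Answer: 0 320 0 0

Derivation:
Step 1: PC=0 exec 'MOV A, 3'. After: A=3 B=0 C=0 D=0 ZF=0 PC=1
Step 2: PC=1 exec 'MOV B, 5'. After: A=3 B=5 C=0 D=0 ZF=0 PC=2
Step 3: PC=2 exec 'MUL B, 4'. After: A=3 B=20 C=0 D=0 ZF=0 PC=3
Step 4: PC=3 exec 'SUB A, 1'. After: A=2 B=20 C=0 D=0 ZF=0 PC=4
Step 5: PC=4 exec 'JNZ 2'. After: A=2 B=20 C=0 D=0 ZF=0 PC=2
Step 6: PC=2 exec 'MUL B, 4'. After: A=2 B=80 C=0 D=0 ZF=0 PC=3
Step 7: PC=3 exec 'SUB A, 1'. After: A=1 B=80 C=0 D=0 ZF=0 PC=4
Step 8: PC=4 exec 'JNZ 2'. After: A=1 B=80 C=0 D=0 ZF=0 PC=2
Step 9: PC=2 exec 'MUL B, 4'. After: A=1 B=320 C=0 D=0 ZF=0 PC=3
Step 10: PC=3 exec 'SUB A, 1'. After: A=0 B=320 C=0 D=0 ZF=1 PC=4
Step 11: PC=4 exec 'JNZ 2'. After: A=0 B=320 C=0 D=0 ZF=1 PC=5
Step 12: PC=5 exec 'HALT'. After: A=0 B=320 C=0 D=0 ZF=1 PC=5 HALTED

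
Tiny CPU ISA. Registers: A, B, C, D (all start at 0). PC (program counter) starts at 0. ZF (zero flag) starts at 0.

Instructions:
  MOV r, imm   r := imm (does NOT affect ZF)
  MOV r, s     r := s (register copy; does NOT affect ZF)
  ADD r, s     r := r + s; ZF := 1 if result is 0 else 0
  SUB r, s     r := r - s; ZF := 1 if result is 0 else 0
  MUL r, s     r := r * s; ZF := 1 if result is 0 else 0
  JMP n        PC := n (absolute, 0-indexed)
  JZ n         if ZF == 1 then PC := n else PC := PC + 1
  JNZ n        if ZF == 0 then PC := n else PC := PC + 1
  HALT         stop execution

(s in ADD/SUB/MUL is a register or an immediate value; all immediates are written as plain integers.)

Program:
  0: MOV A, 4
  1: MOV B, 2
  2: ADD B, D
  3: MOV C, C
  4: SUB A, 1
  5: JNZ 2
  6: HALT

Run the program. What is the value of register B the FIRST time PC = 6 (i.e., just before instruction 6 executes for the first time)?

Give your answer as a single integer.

Step 1: PC=0 exec 'MOV A, 4'. After: A=4 B=0 C=0 D=0 ZF=0 PC=1
Step 2: PC=1 exec 'MOV B, 2'. After: A=4 B=2 C=0 D=0 ZF=0 PC=2
Step 3: PC=2 exec 'ADD B, D'. After: A=4 B=2 C=0 D=0 ZF=0 PC=3
Step 4: PC=3 exec 'MOV C, C'. After: A=4 B=2 C=0 D=0 ZF=0 PC=4
Step 5: PC=4 exec 'SUB A, 1'. After: A=3 B=2 C=0 D=0 ZF=0 PC=5
Step 6: PC=5 exec 'JNZ 2'. After: A=3 B=2 C=0 D=0 ZF=0 PC=2
Step 7: PC=2 exec 'ADD B, D'. After: A=3 B=2 C=0 D=0 ZF=0 PC=3
Step 8: PC=3 exec 'MOV C, C'. After: A=3 B=2 C=0 D=0 ZF=0 PC=4
Step 9: PC=4 exec 'SUB A, 1'. After: A=2 B=2 C=0 D=0 ZF=0 PC=5
Step 10: PC=5 exec 'JNZ 2'. After: A=2 B=2 C=0 D=0 ZF=0 PC=2
Step 11: PC=2 exec 'ADD B, D'. After: A=2 B=2 C=0 D=0 ZF=0 PC=3
Step 12: PC=3 exec 'MOV C, C'. After: A=2 B=2 C=0 D=0 ZF=0 PC=4
Step 13: PC=4 exec 'SUB A, 1'. After: A=1 B=2 C=0 D=0 ZF=0 PC=5
Step 14: PC=5 exec 'JNZ 2'. After: A=1 B=2 C=0 D=0 ZF=0 PC=2
Step 15: PC=2 exec 'ADD B, D'. After: A=1 B=2 C=0 D=0 ZF=0 PC=3
Step 16: PC=3 exec 'MOV C, C'. After: A=1 B=2 C=0 D=0 ZF=0 PC=4
Step 17: PC=4 exec 'SUB A, 1'. After: A=0 B=2 C=0 D=0 ZF=1 PC=5
Step 18: PC=5 exec 'JNZ 2'. After: A=0 B=2 C=0 D=0 ZF=1 PC=6
First time PC=6: B=2

2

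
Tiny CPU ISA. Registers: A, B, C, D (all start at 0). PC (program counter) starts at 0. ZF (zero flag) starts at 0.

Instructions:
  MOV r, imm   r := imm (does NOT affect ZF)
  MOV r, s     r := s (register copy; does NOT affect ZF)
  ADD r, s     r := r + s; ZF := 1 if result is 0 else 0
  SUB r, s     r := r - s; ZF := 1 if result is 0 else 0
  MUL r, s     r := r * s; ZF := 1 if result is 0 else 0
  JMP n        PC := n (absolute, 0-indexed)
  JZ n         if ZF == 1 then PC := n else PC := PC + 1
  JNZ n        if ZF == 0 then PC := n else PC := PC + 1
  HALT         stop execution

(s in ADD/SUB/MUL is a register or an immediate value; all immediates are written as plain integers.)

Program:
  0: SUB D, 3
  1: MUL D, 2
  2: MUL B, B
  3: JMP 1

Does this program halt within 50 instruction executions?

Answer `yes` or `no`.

Step 1: PC=0 exec 'SUB D, 3'. After: A=0 B=0 C=0 D=-3 ZF=0 PC=1
Step 2: PC=1 exec 'MUL D, 2'. After: A=0 B=0 C=0 D=-6 ZF=0 PC=2
Step 3: PC=2 exec 'MUL B, B'. After: A=0 B=0 C=0 D=-6 ZF=1 PC=3
Step 4: PC=3 exec 'JMP 1'. After: A=0 B=0 C=0 D=-6 ZF=1 PC=1
Step 5: PC=1 exec 'MUL D, 2'. After: A=0 B=0 C=0 D=-12 ZF=0 PC=2
Step 6: PC=2 exec 'MUL B, B'. After: A=0 B=0 C=0 D=-12 ZF=1 PC=3
Step 7: PC=3 exec 'JMP 1'. After: A=0 B=0 C=0 D=-12 ZF=1 PC=1
Step 8: PC=1 exec 'MUL D, 2'. After: A=0 B=0 C=0 D=-24 ZF=0 PC=2
Step 9: PC=2 exec 'MUL B, B'. After: A=0 B=0 C=0 D=-24 ZF=1 PC=3
Step 10: PC=3 exec 'JMP 1'. After: A=0 B=0 C=0 D=-24 ZF=1 PC=1
Step 11: PC=1 exec 'MUL D, 2'. After: A=0 B=0 C=0 D=-48 ZF=0 PC=2
Step 12: PC=2 exec 'MUL B, B'. After: A=0 B=0 C=0 D=-48 ZF=1 PC=3
Step 13: PC=3 exec 'JMP 1'. After: A=0 B=0 C=0 D=-48 ZF=1 PC=1
Step 14: PC=1 exec 'MUL D, 2'. After: A=0 B=0 C=0 D=-96 ZF=0 PC=2
Step 15: PC=2 exec 'MUL B, B'. After: A=0 B=0 C=0 D=-96 ZF=1 PC=3
After 50 steps: not halted. PC revisits the same instructions with no path to HALT; will never halt.

Answer: no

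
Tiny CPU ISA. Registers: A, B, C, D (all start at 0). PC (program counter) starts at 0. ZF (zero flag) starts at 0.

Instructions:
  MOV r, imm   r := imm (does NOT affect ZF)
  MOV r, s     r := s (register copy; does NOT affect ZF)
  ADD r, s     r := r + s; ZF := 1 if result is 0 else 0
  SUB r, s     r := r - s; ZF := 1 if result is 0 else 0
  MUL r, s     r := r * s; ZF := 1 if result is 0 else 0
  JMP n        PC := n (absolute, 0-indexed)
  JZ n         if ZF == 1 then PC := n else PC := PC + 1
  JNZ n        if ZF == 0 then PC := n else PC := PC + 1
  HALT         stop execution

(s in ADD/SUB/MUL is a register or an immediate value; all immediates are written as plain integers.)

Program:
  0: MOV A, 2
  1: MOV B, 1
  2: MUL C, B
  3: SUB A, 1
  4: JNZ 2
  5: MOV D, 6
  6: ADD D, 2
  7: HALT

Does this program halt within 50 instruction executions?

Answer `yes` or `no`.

Answer: yes

Derivation:
Step 1: PC=0 exec 'MOV A, 2'. After: A=2 B=0 C=0 D=0 ZF=0 PC=1
Step 2: PC=1 exec 'MOV B, 1'. After: A=2 B=1 C=0 D=0 ZF=0 PC=2
Step 3: PC=2 exec 'MUL C, B'. After: A=2 B=1 C=0 D=0 ZF=1 PC=3
Step 4: PC=3 exec 'SUB A, 1'. After: A=1 B=1 C=0 D=0 ZF=0 PC=4
Step 5: PC=4 exec 'JNZ 2'. After: A=1 B=1 C=0 D=0 ZF=0 PC=2
Step 6: PC=2 exec 'MUL C, B'. After: A=1 B=1 C=0 D=0 ZF=1 PC=3
Step 7: PC=3 exec 'SUB A, 1'. After: A=0 B=1 C=0 D=0 ZF=1 PC=4
Step 8: PC=4 exec 'JNZ 2'. After: A=0 B=1 C=0 D=0 ZF=1 PC=5
Step 9: PC=5 exec 'MOV D, 6'. After: A=0 B=1 C=0 D=6 ZF=1 PC=6
Step 10: PC=6 exec 'ADD D, 2'. After: A=0 B=1 C=0 D=8 ZF=0 PC=7
Step 11: PC=7 exec 'HALT'. After: A=0 B=1 C=0 D=8 ZF=0 PC=7 HALTED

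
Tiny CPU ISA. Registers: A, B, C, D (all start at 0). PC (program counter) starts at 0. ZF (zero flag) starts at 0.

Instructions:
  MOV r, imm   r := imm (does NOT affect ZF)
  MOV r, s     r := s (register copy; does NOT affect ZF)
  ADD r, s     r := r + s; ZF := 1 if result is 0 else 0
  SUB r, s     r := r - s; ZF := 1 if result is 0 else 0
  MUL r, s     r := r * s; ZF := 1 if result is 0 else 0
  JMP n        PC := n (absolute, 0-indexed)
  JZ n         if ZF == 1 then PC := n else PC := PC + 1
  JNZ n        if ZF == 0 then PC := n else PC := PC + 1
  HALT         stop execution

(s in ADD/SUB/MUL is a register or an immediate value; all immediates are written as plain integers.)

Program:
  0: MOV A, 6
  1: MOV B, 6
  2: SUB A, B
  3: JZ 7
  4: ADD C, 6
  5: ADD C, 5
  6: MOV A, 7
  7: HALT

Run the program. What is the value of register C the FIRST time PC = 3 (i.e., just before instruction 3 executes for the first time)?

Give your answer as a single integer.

Step 1: PC=0 exec 'MOV A, 6'. After: A=6 B=0 C=0 D=0 ZF=0 PC=1
Step 2: PC=1 exec 'MOV B, 6'. After: A=6 B=6 C=0 D=0 ZF=0 PC=2
Step 3: PC=2 exec 'SUB A, B'. After: A=0 B=6 C=0 D=0 ZF=1 PC=3
First time PC=3: C=0

0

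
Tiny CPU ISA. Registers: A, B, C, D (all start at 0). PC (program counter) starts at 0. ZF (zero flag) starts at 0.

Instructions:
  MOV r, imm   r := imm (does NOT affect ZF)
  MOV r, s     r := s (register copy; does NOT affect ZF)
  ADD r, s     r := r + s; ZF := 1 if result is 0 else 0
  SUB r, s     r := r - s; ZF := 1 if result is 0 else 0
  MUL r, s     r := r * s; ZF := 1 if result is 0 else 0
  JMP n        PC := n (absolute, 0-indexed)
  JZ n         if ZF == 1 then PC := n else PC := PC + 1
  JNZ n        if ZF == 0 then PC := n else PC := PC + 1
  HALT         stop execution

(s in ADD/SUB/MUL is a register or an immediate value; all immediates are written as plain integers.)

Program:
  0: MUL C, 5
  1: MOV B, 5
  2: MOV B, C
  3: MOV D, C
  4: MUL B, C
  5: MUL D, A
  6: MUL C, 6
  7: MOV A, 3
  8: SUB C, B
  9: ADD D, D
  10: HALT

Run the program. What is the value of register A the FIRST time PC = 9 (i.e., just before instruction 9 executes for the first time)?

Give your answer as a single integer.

Step 1: PC=0 exec 'MUL C, 5'. After: A=0 B=0 C=0 D=0 ZF=1 PC=1
Step 2: PC=1 exec 'MOV B, 5'. After: A=0 B=5 C=0 D=0 ZF=1 PC=2
Step 3: PC=2 exec 'MOV B, C'. After: A=0 B=0 C=0 D=0 ZF=1 PC=3
Step 4: PC=3 exec 'MOV D, C'. After: A=0 B=0 C=0 D=0 ZF=1 PC=4
Step 5: PC=4 exec 'MUL B, C'. After: A=0 B=0 C=0 D=0 ZF=1 PC=5
Step 6: PC=5 exec 'MUL D, A'. After: A=0 B=0 C=0 D=0 ZF=1 PC=6
Step 7: PC=6 exec 'MUL C, 6'. After: A=0 B=0 C=0 D=0 ZF=1 PC=7
Step 8: PC=7 exec 'MOV A, 3'. After: A=3 B=0 C=0 D=0 ZF=1 PC=8
Step 9: PC=8 exec 'SUB C, B'. After: A=3 B=0 C=0 D=0 ZF=1 PC=9
First time PC=9: A=3

3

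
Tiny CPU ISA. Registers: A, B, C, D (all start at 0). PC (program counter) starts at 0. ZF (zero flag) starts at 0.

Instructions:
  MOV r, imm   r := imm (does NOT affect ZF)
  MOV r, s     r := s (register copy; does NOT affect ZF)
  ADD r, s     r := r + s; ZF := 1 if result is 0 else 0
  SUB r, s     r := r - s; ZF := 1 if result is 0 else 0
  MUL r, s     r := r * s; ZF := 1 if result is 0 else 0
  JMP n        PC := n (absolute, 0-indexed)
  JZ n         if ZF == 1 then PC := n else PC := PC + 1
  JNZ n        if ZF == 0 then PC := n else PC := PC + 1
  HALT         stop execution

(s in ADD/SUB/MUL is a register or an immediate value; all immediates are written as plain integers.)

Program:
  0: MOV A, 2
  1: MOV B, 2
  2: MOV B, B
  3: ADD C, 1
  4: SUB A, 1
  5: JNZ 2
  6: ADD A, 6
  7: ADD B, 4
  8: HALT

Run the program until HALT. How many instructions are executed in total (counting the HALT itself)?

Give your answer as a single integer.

Answer: 13

Derivation:
Step 1: PC=0 exec 'MOV A, 2'. After: A=2 B=0 C=0 D=0 ZF=0 PC=1
Step 2: PC=1 exec 'MOV B, 2'. After: A=2 B=2 C=0 D=0 ZF=0 PC=2
Step 3: PC=2 exec 'MOV B, B'. After: A=2 B=2 C=0 D=0 ZF=0 PC=3
Step 4: PC=3 exec 'ADD C, 1'. After: A=2 B=2 C=1 D=0 ZF=0 PC=4
Step 5: PC=4 exec 'SUB A, 1'. After: A=1 B=2 C=1 D=0 ZF=0 PC=5
Step 6: PC=5 exec 'JNZ 2'. After: A=1 B=2 C=1 D=0 ZF=0 PC=2
Step 7: PC=2 exec 'MOV B, B'. After: A=1 B=2 C=1 D=0 ZF=0 PC=3
Step 8: PC=3 exec 'ADD C, 1'. After: A=1 B=2 C=2 D=0 ZF=0 PC=4
Step 9: PC=4 exec 'SUB A, 1'. After: A=0 B=2 C=2 D=0 ZF=1 PC=5
Step 10: PC=5 exec 'JNZ 2'. After: A=0 B=2 C=2 D=0 ZF=1 PC=6
Step 11: PC=6 exec 'ADD A, 6'. After: A=6 B=2 C=2 D=0 ZF=0 PC=7
Step 12: PC=7 exec 'ADD B, 4'. After: A=6 B=6 C=2 D=0 ZF=0 PC=8
Step 13: PC=8 exec 'HALT'. After: A=6 B=6 C=2 D=0 ZF=0 PC=8 HALTED
Total instructions executed: 13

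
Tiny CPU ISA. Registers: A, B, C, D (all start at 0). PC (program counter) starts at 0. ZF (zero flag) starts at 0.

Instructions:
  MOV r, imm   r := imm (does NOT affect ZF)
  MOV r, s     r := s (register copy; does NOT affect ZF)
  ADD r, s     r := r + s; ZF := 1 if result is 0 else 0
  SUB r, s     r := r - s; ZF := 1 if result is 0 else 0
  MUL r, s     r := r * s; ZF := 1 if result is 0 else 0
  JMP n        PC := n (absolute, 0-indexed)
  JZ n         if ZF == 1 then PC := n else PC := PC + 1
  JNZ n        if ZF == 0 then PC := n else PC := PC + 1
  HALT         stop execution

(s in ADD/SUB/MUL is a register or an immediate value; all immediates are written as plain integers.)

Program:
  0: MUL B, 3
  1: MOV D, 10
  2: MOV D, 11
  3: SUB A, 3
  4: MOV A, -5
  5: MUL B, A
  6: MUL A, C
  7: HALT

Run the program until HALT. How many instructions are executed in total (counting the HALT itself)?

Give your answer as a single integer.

Step 1: PC=0 exec 'MUL B, 3'. After: A=0 B=0 C=0 D=0 ZF=1 PC=1
Step 2: PC=1 exec 'MOV D, 10'. After: A=0 B=0 C=0 D=10 ZF=1 PC=2
Step 3: PC=2 exec 'MOV D, 11'. After: A=0 B=0 C=0 D=11 ZF=1 PC=3
Step 4: PC=3 exec 'SUB A, 3'. After: A=-3 B=0 C=0 D=11 ZF=0 PC=4
Step 5: PC=4 exec 'MOV A, -5'. After: A=-5 B=0 C=0 D=11 ZF=0 PC=5
Step 6: PC=5 exec 'MUL B, A'. After: A=-5 B=0 C=0 D=11 ZF=1 PC=6
Step 7: PC=6 exec 'MUL A, C'. After: A=0 B=0 C=0 D=11 ZF=1 PC=7
Step 8: PC=7 exec 'HALT'. After: A=0 B=0 C=0 D=11 ZF=1 PC=7 HALTED
Total instructions executed: 8

Answer: 8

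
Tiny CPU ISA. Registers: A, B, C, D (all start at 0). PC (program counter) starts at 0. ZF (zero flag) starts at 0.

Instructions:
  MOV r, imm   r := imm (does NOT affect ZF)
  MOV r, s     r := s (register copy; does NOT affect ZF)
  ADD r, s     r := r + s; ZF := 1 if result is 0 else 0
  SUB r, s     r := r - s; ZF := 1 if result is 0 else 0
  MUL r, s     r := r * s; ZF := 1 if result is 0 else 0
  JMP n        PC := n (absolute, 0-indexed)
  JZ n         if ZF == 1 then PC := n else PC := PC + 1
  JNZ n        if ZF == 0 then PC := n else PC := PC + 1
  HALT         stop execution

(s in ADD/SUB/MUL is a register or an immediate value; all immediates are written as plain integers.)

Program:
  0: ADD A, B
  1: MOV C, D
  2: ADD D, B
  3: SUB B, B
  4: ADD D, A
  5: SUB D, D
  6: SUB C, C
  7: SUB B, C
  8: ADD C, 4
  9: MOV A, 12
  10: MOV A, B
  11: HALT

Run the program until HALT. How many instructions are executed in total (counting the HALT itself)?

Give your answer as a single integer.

Answer: 12

Derivation:
Step 1: PC=0 exec 'ADD A, B'. After: A=0 B=0 C=0 D=0 ZF=1 PC=1
Step 2: PC=1 exec 'MOV C, D'. After: A=0 B=0 C=0 D=0 ZF=1 PC=2
Step 3: PC=2 exec 'ADD D, B'. After: A=0 B=0 C=0 D=0 ZF=1 PC=3
Step 4: PC=3 exec 'SUB B, B'. After: A=0 B=0 C=0 D=0 ZF=1 PC=4
Step 5: PC=4 exec 'ADD D, A'. After: A=0 B=0 C=0 D=0 ZF=1 PC=5
Step 6: PC=5 exec 'SUB D, D'. After: A=0 B=0 C=0 D=0 ZF=1 PC=6
Step 7: PC=6 exec 'SUB C, C'. After: A=0 B=0 C=0 D=0 ZF=1 PC=7
Step 8: PC=7 exec 'SUB B, C'. After: A=0 B=0 C=0 D=0 ZF=1 PC=8
Step 9: PC=8 exec 'ADD C, 4'. After: A=0 B=0 C=4 D=0 ZF=0 PC=9
Step 10: PC=9 exec 'MOV A, 12'. After: A=12 B=0 C=4 D=0 ZF=0 PC=10
Step 11: PC=10 exec 'MOV A, B'. After: A=0 B=0 C=4 D=0 ZF=0 PC=11
Step 12: PC=11 exec 'HALT'. After: A=0 B=0 C=4 D=0 ZF=0 PC=11 HALTED
Total instructions executed: 12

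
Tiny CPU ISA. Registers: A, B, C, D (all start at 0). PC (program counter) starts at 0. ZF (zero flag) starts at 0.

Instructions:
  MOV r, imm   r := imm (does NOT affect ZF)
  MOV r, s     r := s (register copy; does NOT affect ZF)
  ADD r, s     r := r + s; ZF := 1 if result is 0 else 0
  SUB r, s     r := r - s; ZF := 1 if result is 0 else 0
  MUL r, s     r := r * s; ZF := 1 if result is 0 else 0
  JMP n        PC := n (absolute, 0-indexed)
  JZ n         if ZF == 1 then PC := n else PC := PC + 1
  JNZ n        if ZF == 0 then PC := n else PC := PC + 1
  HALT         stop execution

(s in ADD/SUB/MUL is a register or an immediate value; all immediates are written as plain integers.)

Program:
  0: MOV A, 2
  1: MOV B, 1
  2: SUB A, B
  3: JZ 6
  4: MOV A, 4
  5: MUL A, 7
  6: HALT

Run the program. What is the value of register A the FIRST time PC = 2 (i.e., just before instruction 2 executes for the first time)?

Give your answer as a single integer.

Step 1: PC=0 exec 'MOV A, 2'. After: A=2 B=0 C=0 D=0 ZF=0 PC=1
Step 2: PC=1 exec 'MOV B, 1'. After: A=2 B=1 C=0 D=0 ZF=0 PC=2
First time PC=2: A=2

2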